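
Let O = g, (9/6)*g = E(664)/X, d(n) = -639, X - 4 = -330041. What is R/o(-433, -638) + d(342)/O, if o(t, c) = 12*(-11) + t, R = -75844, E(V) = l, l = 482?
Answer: 357537838501/544660 ≈ 6.5644e+5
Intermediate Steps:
E(V) = 482
X = -330037 (X = 4 - 330041 = -330037)
g = -964/990111 (g = 2*(482/(-330037))/3 = 2*(482*(-1/330037))/3 = (⅔)*(-482/330037) = -964/990111 ≈ -0.00097363)
O = -964/990111 ≈ -0.00097363
o(t, c) = -132 + t
R/o(-433, -638) + d(342)/O = -75844/(-132 - 433) - 639/(-964/990111) = -75844/(-565) - 639*(-990111/964) = -75844*(-1/565) + 632680929/964 = 75844/565 + 632680929/964 = 357537838501/544660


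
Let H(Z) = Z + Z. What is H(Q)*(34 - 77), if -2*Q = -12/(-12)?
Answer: 43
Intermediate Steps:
Q = -½ (Q = -(-6)/(-12) = -(-6)*(-1)/12 = -½*1 = -½ ≈ -0.50000)
H(Z) = 2*Z
H(Q)*(34 - 77) = (2*(-½))*(34 - 77) = -1*(-43) = 43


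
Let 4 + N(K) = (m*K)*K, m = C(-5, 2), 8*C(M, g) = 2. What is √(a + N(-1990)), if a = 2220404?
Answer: 5*√128417 ≈ 1791.8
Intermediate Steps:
C(M, g) = ¼ (C(M, g) = (⅛)*2 = ¼)
m = ¼ ≈ 0.25000
N(K) = -4 + K²/4 (N(K) = -4 + (K/4)*K = -4 + K²/4)
√(a + N(-1990)) = √(2220404 + (-4 + (¼)*(-1990)²)) = √(2220404 + (-4 + (¼)*3960100)) = √(2220404 + (-4 + 990025)) = √(2220404 + 990021) = √3210425 = 5*√128417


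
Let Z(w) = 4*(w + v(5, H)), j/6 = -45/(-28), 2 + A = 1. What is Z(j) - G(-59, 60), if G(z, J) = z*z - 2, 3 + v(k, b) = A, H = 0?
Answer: -24195/7 ≈ -3456.4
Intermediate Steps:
A = -1 (A = -2 + 1 = -1)
j = 135/14 (j = 6*(-45/(-28)) = 6*(-45*(-1/28)) = 6*(45/28) = 135/14 ≈ 9.6429)
v(k, b) = -4 (v(k, b) = -3 - 1 = -4)
G(z, J) = -2 + z² (G(z, J) = z² - 2 = -2 + z²)
Z(w) = -16 + 4*w (Z(w) = 4*(w - 4) = 4*(-4 + w) = -16 + 4*w)
Z(j) - G(-59, 60) = (-16 + 4*(135/14)) - (-2 + (-59)²) = (-16 + 270/7) - (-2 + 3481) = 158/7 - 1*3479 = 158/7 - 3479 = -24195/7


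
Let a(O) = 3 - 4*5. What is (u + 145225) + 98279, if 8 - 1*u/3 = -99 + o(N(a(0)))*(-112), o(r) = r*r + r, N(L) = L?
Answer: 335217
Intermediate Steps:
a(O) = -17 (a(O) = 3 - 20 = -17)
o(r) = r + r² (o(r) = r² + r = r + r²)
u = 91713 (u = 24 - 3*(-99 - 17*(1 - 17)*(-112)) = 24 - 3*(-99 - 17*(-16)*(-112)) = 24 - 3*(-99 + 272*(-112)) = 24 - 3*(-99 - 30464) = 24 - 3*(-30563) = 24 + 91689 = 91713)
(u + 145225) + 98279 = (91713 + 145225) + 98279 = 236938 + 98279 = 335217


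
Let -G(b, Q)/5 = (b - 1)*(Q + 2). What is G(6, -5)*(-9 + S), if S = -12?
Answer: -1575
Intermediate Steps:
G(b, Q) = -5*(-1 + b)*(2 + Q) (G(b, Q) = -5*(b - 1)*(Q + 2) = -5*(-1 + b)*(2 + Q))
G(6, -5)*(-9 + S) = (10 - 10*6 + 5*(-5) - 5*(-5)*6)*(-9 - 12) = (10 - 60 - 25 + 150)*(-21) = 75*(-21) = -1575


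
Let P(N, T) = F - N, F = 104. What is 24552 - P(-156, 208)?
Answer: 24292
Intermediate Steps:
P(N, T) = 104 - N
24552 - P(-156, 208) = 24552 - (104 - 1*(-156)) = 24552 - (104 + 156) = 24552 - 1*260 = 24552 - 260 = 24292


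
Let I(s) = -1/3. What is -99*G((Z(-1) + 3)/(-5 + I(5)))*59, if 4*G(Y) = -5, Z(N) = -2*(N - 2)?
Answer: 29205/4 ≈ 7301.3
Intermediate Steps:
I(s) = -1/3 (I(s) = -1*1/3 = -1/3)
Z(N) = 4 - 2*N (Z(N) = -2*(-2 + N) = 4 - 2*N)
G(Y) = -5/4 (G(Y) = (1/4)*(-5) = -5/4)
-99*G((Z(-1) + 3)/(-5 + I(5)))*59 = -99*(-5/4)*59 = (495/4)*59 = 29205/4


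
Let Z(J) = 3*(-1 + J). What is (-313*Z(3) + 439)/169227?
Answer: -1439/169227 ≈ -0.0085034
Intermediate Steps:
Z(J) = -3 + 3*J
(-313*Z(3) + 439)/169227 = (-313*(-3 + 3*3) + 439)/169227 = (-313*(-3 + 9) + 439)*(1/169227) = (-313*6 + 439)*(1/169227) = (-1878 + 439)*(1/169227) = -1439*1/169227 = -1439/169227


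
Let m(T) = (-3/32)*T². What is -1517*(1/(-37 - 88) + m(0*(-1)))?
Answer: 1517/125 ≈ 12.136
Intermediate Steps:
m(T) = -3*T²/32 (m(T) = (-3*1/32)*T² = -3*T²/32)
-1517*(1/(-37 - 88) + m(0*(-1))) = -1517*(1/(-37 - 88) - 3*(0*(-1))²/32) = -1517*(1/(-125) - 3/32*0²) = -1517*(-1/125 - 3/32*0) = -1517*(-1/125 + 0) = -1517*(-1/125) = 1517/125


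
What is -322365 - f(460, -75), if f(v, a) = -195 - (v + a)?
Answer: -321785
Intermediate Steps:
f(v, a) = -195 - a - v (f(v, a) = -195 - (a + v) = -195 + (-a - v) = -195 - a - v)
-322365 - f(460, -75) = -322365 - (-195 - 1*(-75) - 1*460) = -322365 - (-195 + 75 - 460) = -322365 - 1*(-580) = -322365 + 580 = -321785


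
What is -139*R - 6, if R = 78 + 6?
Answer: -11682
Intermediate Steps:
R = 84
-139*R - 6 = -139*84 - 6 = -11676 - 6 = -11682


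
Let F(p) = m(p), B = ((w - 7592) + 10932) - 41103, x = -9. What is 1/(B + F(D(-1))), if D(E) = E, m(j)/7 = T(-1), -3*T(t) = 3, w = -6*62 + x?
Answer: -1/38151 ≈ -2.6212e-5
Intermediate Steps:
w = -381 (w = -6*62 - 9 = -372 - 9 = -381)
T(t) = -1 (T(t) = -1/3*3 = -1)
m(j) = -7 (m(j) = 7*(-1) = -7)
B = -38144 (B = ((-381 - 7592) + 10932) - 41103 = (-7973 + 10932) - 41103 = 2959 - 41103 = -38144)
F(p) = -7
1/(B + F(D(-1))) = 1/(-38144 - 7) = 1/(-38151) = -1/38151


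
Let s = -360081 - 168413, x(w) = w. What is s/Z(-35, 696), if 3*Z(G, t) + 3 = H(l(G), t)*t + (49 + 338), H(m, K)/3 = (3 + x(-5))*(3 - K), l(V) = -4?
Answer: -264247/482392 ≈ -0.54778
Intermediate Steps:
H(m, K) = -18 + 6*K (H(m, K) = 3*((3 - 5)*(3 - K)) = 3*(-2*(3 - K)) = 3*(-6 + 2*K) = -18 + 6*K)
Z(G, t) = 128 + t*(-18 + 6*t)/3 (Z(G, t) = -1 + ((-18 + 6*t)*t + (49 + 338))/3 = -1 + (t*(-18 + 6*t) + 387)/3 = -1 + (387 + t*(-18 + 6*t))/3 = -1 + (129 + t*(-18 + 6*t)/3) = 128 + t*(-18 + 6*t)/3)
s = -528494
s/Z(-35, 696) = -528494/(128 + 2*696*(-3 + 696)) = -528494/(128 + 2*696*693) = -528494/(128 + 964656) = -528494/964784 = -528494*1/964784 = -264247/482392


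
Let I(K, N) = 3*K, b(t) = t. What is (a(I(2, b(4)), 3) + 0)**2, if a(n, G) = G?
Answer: 9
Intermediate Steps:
(a(I(2, b(4)), 3) + 0)**2 = (3 + 0)**2 = 3**2 = 9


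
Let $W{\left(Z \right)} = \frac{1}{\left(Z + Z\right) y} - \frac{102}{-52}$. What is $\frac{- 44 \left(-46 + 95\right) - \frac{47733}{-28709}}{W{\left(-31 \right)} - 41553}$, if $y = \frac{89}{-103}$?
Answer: $\frac{2218333456157}{42785322048743} \approx 0.051848$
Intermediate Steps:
$y = - \frac{89}{103}$ ($y = 89 \left(- \frac{1}{103}\right) = - \frac{89}{103} \approx -0.86408$)
$W{\left(Z \right)} = \frac{51}{26} - \frac{103}{178 Z}$ ($W{\left(Z \right)} = \frac{1}{\left(Z + Z\right) \left(- \frac{89}{103}\right)} - \frac{102}{-52} = \frac{1}{2 Z} \left(- \frac{103}{89}\right) - - \frac{51}{26} = \frac{1}{2 Z} \left(- \frac{103}{89}\right) + \frac{51}{26} = - \frac{103}{178 Z} + \frac{51}{26} = \frac{51}{26} - \frac{103}{178 Z}$)
$\frac{- 44 \left(-46 + 95\right) - \frac{47733}{-28709}}{W{\left(-31 \right)} - 41553} = \frac{- 44 \left(-46 + 95\right) - \frac{47733}{-28709}}{\frac{-1339 + 4539 \left(-31\right)}{2314 \left(-31\right)} - 41553} = \frac{\left(-44\right) 49 - - \frac{47733}{28709}}{\frac{1}{2314} \left(- \frac{1}{31}\right) \left(-1339 - 140709\right) - 41553} = \frac{-2156 + \frac{47733}{28709}}{\frac{1}{2314} \left(- \frac{1}{31}\right) \left(-142048\right) - 41553} = - \frac{61848871}{28709 \left(\frac{71024}{35867} - 41553\right)} = - \frac{61848871}{28709 \left(- \frac{1490310427}{35867}\right)} = \left(- \frac{61848871}{28709}\right) \left(- \frac{35867}{1490310427}\right) = \frac{2218333456157}{42785322048743}$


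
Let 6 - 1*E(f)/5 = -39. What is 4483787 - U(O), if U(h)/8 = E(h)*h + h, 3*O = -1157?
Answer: 15543217/3 ≈ 5.1811e+6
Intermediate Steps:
O = -1157/3 (O = (⅓)*(-1157) = -1157/3 ≈ -385.67)
E(f) = 225 (E(f) = 30 - 5*(-39) = 30 + 195 = 225)
U(h) = 1808*h (U(h) = 8*(225*h + h) = 8*(226*h) = 1808*h)
4483787 - U(O) = 4483787 - 1808*(-1157)/3 = 4483787 - 1*(-2091856/3) = 4483787 + 2091856/3 = 15543217/3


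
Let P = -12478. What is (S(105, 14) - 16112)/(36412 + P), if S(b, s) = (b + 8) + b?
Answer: -2649/3989 ≈ -0.66408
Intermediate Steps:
S(b, s) = 8 + 2*b (S(b, s) = (8 + b) + b = 8 + 2*b)
(S(105, 14) - 16112)/(36412 + P) = ((8 + 2*105) - 16112)/(36412 - 12478) = ((8 + 210) - 16112)/23934 = (218 - 16112)*(1/23934) = -15894*1/23934 = -2649/3989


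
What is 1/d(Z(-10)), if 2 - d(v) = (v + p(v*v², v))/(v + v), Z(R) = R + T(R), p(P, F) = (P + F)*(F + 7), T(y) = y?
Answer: 1/2608 ≈ 0.00038344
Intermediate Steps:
p(P, F) = (7 + F)*(F + P) (p(P, F) = (F + P)*(7 + F) = (7 + F)*(F + P))
Z(R) = 2*R (Z(R) = R + R = 2*R)
d(v) = 2 - (v² + v⁴ + 7*v³ + 8*v)/(2*v) (d(v) = 2 - (v + (v² + 7*v + 7*(v*v²) + v*(v*v²)))/(v + v) = 2 - (v + (v² + 7*v + 7*v³ + v*v³))/(2*v) = 2 - (v + (v² + 7*v + 7*v³ + v⁴))*1/(2*v) = 2 - (v + (v² + v⁴ + 7*v + 7*v³))*1/(2*v) = 2 - (v² + v⁴ + 7*v³ + 8*v)*1/(2*v) = 2 - (v² + v⁴ + 7*v³ + 8*v)/(2*v))
1/d(Z(-10)) = 1/(-2 - 7*(2*(-10))²/2 - (-10) - (2*(-10))³/2) = 1/(-2 - 7/2*(-20)² - ½*(-20) - ½*(-20)³) = 1/(-2 - 7/2*400 + 10 - ½*(-8000)) = 1/(-2 - 1400 + 10 + 4000) = 1/2608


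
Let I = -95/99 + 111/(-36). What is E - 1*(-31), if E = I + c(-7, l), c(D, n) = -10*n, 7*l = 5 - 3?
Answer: 66805/2772 ≈ 24.100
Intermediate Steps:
l = 2/7 (l = (5 - 3)/7 = (1/7)*2 = 2/7 ≈ 0.28571)
I = -1601/396 (I = -95*1/99 + 111*(-1/36) = -95/99 - 37/12 = -1601/396 ≈ -4.0429)
E = -19127/2772 (E = -1601/396 - 10*2/7 = -1601/396 - 20/7 = -19127/2772 ≈ -6.9001)
E - 1*(-31) = -19127/2772 - 1*(-31) = -19127/2772 + 31 = 66805/2772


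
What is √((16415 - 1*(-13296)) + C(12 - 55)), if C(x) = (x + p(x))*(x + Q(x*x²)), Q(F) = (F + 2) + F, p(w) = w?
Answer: √13708441 ≈ 3702.5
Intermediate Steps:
Q(F) = 2 + 2*F (Q(F) = (2 + F) + F = 2 + 2*F)
C(x) = 2*x*(2 + x + 2*x³) (C(x) = (x + x)*(x + (2 + 2*(x*x²))) = (2*x)*(x + (2 + 2*x³)) = (2*x)*(2 + x + 2*x³) = 2*x*(2 + x + 2*x³))
√((16415 - 1*(-13296)) + C(12 - 55)) = √((16415 - 1*(-13296)) + 2*(12 - 55)*(2 + (12 - 55) + 2*(12 - 55)³)) = √((16415 + 13296) + 2*(-43)*(2 - 43 + 2*(-43)³)) = √(29711 + 2*(-43)*(2 - 43 + 2*(-79507))) = √(29711 + 2*(-43)*(2 - 43 - 159014)) = √(29711 + 2*(-43)*(-159055)) = √(29711 + 13678730) = √13708441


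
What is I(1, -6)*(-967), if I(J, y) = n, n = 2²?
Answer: -3868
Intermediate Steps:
n = 4
I(J, y) = 4
I(1, -6)*(-967) = 4*(-967) = -3868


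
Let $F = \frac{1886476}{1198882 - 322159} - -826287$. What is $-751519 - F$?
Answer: $- \frac{1383300696214}{876723} \approx -1.5778 \cdot 10^{6}$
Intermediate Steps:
$F = \frac{724426703977}{876723}$ ($F = \frac{1886476}{876723} + 826287 = \frac{724426703977}{876723} \approx 8.2629 \cdot 10^{5}$)
$-751519 - F = -751519 - \frac{724426703977}{876723} = - \frac{1383300696214}{876723}$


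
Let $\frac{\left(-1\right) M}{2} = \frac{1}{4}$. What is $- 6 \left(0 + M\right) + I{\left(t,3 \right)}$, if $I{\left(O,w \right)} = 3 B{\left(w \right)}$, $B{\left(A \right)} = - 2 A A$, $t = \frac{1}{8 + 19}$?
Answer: $-51$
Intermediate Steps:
$M = - \frac{1}{2}$ ($M = - \frac{2}{4} = \left(-2\right) \frac{1}{4} = - \frac{1}{2} \approx -0.5$)
$t = \frac{1}{27} \approx 0.037037$
$B{\left(A \right)} = - 2 A^{2}$
$I{\left(O,w \right)} = - 6 w^{2}$ ($I{\left(O,w \right)} = 3 \left(- 2 w^{2}\right) = - 6 w^{2}$)
$- 6 \left(0 + M\right) + I{\left(t,3 \right)} = - 6 \left(0 - \frac{1}{2}\right) - 6 \cdot 3^{2} = \left(-6\right) \left(- \frac{1}{2}\right) - 54 = 3 - 54 = -51$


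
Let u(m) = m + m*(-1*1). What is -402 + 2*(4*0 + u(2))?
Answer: -402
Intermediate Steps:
u(m) = 0 (u(m) = m + m*(-1) = m - m = 0)
-402 + 2*(4*0 + u(2)) = -402 + 2*(4*0 + 0) = -402 + 2*(0 + 0) = -402 + 2*0 = -402 + 0 = -402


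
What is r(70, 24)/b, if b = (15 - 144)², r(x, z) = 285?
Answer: 95/5547 ≈ 0.017126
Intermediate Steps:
b = 16641 (b = (-129)² = 16641)
r(70, 24)/b = 285/16641 = 285*(1/16641) = 95/5547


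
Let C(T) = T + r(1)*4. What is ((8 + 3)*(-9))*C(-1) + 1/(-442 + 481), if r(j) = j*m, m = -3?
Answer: 50194/39 ≈ 1287.0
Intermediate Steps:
r(j) = -3*j (r(j) = j*(-3) = -3*j)
C(T) = -12 + T (C(T) = T - 3*1*4 = T - 3*4 = T - 12 = -12 + T)
((8 + 3)*(-9))*C(-1) + 1/(-442 + 481) = ((8 + 3)*(-9))*(-12 - 1) + 1/(-442 + 481) = (11*(-9))*(-13) + 1/39 = -99*(-13) + 1/39 = 1287 + 1/39 = 50194/39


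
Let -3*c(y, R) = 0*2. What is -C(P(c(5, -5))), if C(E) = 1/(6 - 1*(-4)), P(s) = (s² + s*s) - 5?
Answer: -⅒ ≈ -0.10000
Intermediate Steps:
c(y, R) = 0 (c(y, R) = -0*2 = -⅓*0 = 0)
P(s) = -5 + 2*s² (P(s) = (s² + s²) - 5 = 2*s² - 5 = -5 + 2*s²)
C(E) = ⅒ (C(E) = 1/(6 + 4) = 1/10 = ⅒)
-C(P(c(5, -5))) = -1*⅒ = -⅒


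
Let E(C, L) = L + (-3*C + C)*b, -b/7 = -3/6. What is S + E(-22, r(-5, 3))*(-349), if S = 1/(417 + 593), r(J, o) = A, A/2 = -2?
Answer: -52873499/1010 ≈ -52350.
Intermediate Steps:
A = -4 (A = 2*(-2) = -4)
r(J, o) = -4
b = 7/2 (b = -(-21)/6 = -7*(-½) = 7/2 ≈ 3.5000)
S = 1/1010 ≈ 0.00099010
E(C, L) = L - 7*C (E(C, L) = L + (-3*C + C)*(7/2) = L - 2*C*(7/2) = L - 7*C)
S + E(-22, r(-5, 3))*(-349) = 1/1010 + (-4 - 7*(-22))*(-349) = 1/1010 + (-4 + 154)*(-349) = 1/1010 + 150*(-349) = 1/1010 - 52350 = -52873499/1010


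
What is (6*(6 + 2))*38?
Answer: 1824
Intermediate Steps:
(6*(6 + 2))*38 = (6*8)*38 = 48*38 = 1824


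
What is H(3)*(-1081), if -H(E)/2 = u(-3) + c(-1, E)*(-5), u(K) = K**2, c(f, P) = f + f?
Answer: 41078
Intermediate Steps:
c(f, P) = 2*f
H(E) = -38 (H(E) = -2*((-3)**2 + (2*(-1))*(-5)) = -2*(9 - 2*(-5)) = -2*(9 + 10) = -2*19 = -38)
H(3)*(-1081) = -38*(-1081) = 41078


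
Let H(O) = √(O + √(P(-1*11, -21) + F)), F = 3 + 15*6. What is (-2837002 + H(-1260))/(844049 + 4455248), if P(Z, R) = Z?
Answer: -2837002/5299297 + I*√(1260 - √82)/5299297 ≈ -0.53535 + 6.6742e-6*I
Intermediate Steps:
F = 93 (F = 3 + 90 = 93)
H(O) = √(O + √82) (H(O) = √(O + √(-1*11 + 93)) = √(O + √(-11 + 93)) = √(O + √82))
(-2837002 + H(-1260))/(844049 + 4455248) = (-2837002 + √(-1260 + √82))/(844049 + 4455248) = (-2837002 + √(-1260 + √82))/5299297 = (-2837002 + √(-1260 + √82))*(1/5299297) = -2837002/5299297 + √(-1260 + √82)/5299297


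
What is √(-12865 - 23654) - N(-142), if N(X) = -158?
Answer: 158 + I*√36519 ≈ 158.0 + 191.1*I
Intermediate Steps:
√(-12865 - 23654) - N(-142) = √(-12865 - 23654) - 1*(-158) = √(-36519) + 158 = I*√36519 + 158 = 158 + I*√36519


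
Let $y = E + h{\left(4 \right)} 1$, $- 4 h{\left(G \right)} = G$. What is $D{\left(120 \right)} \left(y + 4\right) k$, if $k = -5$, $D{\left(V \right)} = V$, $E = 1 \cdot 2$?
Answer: $-3000$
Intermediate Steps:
$h{\left(G \right)} = - \frac{G}{4}$
$E = 2$
$y = 1$ ($y = 2 + \left(- \frac{1}{4}\right) 4 \cdot 1 = 2 - 1 = 1$)
$D{\left(120 \right)} \left(y + 4\right) k = 120 \left(1 + 4\right) \left(-5\right) = 120 \cdot 5 \left(-5\right) = 120 \left(-25\right) = -3000$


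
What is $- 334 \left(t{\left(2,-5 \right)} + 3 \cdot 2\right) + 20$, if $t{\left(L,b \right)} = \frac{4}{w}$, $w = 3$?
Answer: $- \frac{7288}{3} \approx -2429.3$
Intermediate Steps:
$t{\left(L,b \right)} = \frac{4}{3}$
$- 334 \left(t{\left(2,-5 \right)} + 3 \cdot 2\right) + 20 = - 334 \left(\frac{4}{3} + 3 \cdot 2\right) + 20 = - 334 \left(\frac{4}{3} + 6\right) + 20 = \left(-334\right) \frac{22}{3} + 20 = - \frac{7348}{3} + 20 = - \frac{7288}{3}$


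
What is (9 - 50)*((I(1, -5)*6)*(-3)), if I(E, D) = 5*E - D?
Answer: 7380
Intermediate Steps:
I(E, D) = -D + 5*E
(9 - 50)*((I(1, -5)*6)*(-3)) = (9 - 50)*(((-1*(-5) + 5*1)*6)*(-3)) = -41*(5 + 5)*6*(-3) = -41*10*6*(-3) = -2460*(-3) = -41*(-180) = 7380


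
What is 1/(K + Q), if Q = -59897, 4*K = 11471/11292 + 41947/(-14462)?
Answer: -326609808/19563101555737 ≈ -1.6695e-5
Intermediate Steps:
K = -153885961/326609808 (K = (11471/11292 + 41947/(-14462))/4 = (11471*(1/11292) + 41947*(-1/14462))/4 = (11471/11292 - 41947/14462)/4 = (¼)*(-153885961/81652452) = -153885961/326609808 ≈ -0.47116)
1/(K + Q) = 1/(-153885961/326609808 - 59897) = 1/(-19563101555737/326609808) = -326609808/19563101555737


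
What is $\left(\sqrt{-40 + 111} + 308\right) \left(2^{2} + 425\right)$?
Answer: $132132 + 429 \sqrt{71} \approx 1.3575 \cdot 10^{5}$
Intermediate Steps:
$\left(\sqrt{-40 + 111} + 308\right) \left(2^{2} + 425\right) = \left(\sqrt{71} + 308\right) \left(4 + 425\right) = \left(308 + \sqrt{71}\right) 429 = 132132 + 429 \sqrt{71}$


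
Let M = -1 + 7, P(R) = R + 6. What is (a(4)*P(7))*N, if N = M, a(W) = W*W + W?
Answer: 1560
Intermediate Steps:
a(W) = W + W² (a(W) = W² + W = W + W²)
P(R) = 6 + R
M = 6
N = 6
(a(4)*P(7))*N = ((4*(1 + 4))*(6 + 7))*6 = ((4*5)*13)*6 = (20*13)*6 = 260*6 = 1560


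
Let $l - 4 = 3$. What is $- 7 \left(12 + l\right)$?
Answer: $-133$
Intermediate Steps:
$l = 7$ ($l = 4 + 3 = 7$)
$- 7 \left(12 + l\right) = - 7 \left(12 + 7\right) = \left(-7\right) 19 = -133$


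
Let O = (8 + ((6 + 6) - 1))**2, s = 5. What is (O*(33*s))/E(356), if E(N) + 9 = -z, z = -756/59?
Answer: 234289/15 ≈ 15619.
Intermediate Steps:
z = -756/59 (z = -756*1/59 = -756/59 ≈ -12.814)
E(N) = 225/59 (E(N) = -9 - 1*(-756/59) = -9 + 756/59 = 225/59)
O = 361 (O = (8 + (12 - 1))**2 = (8 + 11)**2 = 19**2 = 361)
(O*(33*s))/E(356) = (361*(33*5))/(225/59) = (361*165)*(59/225) = 59565*(59/225) = 234289/15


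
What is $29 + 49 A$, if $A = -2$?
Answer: $-69$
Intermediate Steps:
$29 + 49 A = 29 + 49 \left(-2\right) = 29 - 98 = -69$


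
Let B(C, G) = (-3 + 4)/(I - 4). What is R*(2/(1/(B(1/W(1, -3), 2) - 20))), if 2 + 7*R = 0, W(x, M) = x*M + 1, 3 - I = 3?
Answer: 81/7 ≈ 11.571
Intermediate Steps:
I = 0 (I = 3 - 1*3 = 3 - 3 = 0)
W(x, M) = 1 + M*x (W(x, M) = M*x + 1 = 1 + M*x)
R = -2/7 (R = -2/7 + (1/7)*0 = -2/7 + 0 = -2/7 ≈ -0.28571)
B(C, G) = -1/4 (B(C, G) = (-3 + 4)/(0 - 4) = 1/(-4) = 1*(-1/4) = -1/4)
R*(2/(1/(B(1/W(1, -3), 2) - 20))) = -4/(7*(1/(-1/4 - 20))) = -4/(7*(1/(-81/4))) = -4/(7*(-4/81)) = -4*(-81)/(7*4) = -2/7*(-81/2) = 81/7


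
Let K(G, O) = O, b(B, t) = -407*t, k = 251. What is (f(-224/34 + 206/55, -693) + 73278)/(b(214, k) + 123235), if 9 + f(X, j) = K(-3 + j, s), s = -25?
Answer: 36622/10539 ≈ 3.4749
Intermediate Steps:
f(X, j) = -34 (f(X, j) = -9 - 25 = -34)
(f(-224/34 + 206/55, -693) + 73278)/(b(214, k) + 123235) = (-34 + 73278)/(-407*251 + 123235) = 73244/(-102157 + 123235) = 73244/21078 = 73244*(1/21078) = 36622/10539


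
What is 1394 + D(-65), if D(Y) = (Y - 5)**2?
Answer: 6294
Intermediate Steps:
D(Y) = (-5 + Y)**2
1394 + D(-65) = 1394 + (-5 - 65)**2 = 1394 + (-70)**2 = 1394 + 4900 = 6294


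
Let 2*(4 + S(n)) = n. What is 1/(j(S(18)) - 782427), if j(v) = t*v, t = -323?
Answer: -1/784042 ≈ -1.2754e-6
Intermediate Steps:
S(n) = -4 + n/2
j(v) = -323*v
1/(j(S(18)) - 782427) = 1/(-323*(-4 + (½)*18) - 782427) = 1/(-323*(-4 + 9) - 782427) = 1/(-323*5 - 782427) = 1/(-1615 - 782427) = 1/(-784042) = -1/784042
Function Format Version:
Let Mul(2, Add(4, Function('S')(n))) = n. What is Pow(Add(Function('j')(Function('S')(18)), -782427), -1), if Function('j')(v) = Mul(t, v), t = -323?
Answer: Rational(-1, 784042) ≈ -1.2754e-6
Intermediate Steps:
Function('S')(n) = Add(-4, Mul(Rational(1, 2), n))
Function('j')(v) = Mul(-323, v)
Pow(Add(Function('j')(Function('S')(18)), -782427), -1) = Pow(Add(Mul(-323, Add(-4, Mul(Rational(1, 2), 18))), -782427), -1) = Pow(Add(Mul(-323, Add(-4, 9)), -782427), -1) = Pow(Add(Mul(-323, 5), -782427), -1) = Pow(Add(-1615, -782427), -1) = Pow(-784042, -1) = Rational(-1, 784042)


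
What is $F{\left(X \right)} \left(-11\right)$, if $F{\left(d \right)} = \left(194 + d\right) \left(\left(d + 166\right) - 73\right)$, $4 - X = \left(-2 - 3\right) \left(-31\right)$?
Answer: $27434$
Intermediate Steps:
$X = -151$ ($X = 4 - \left(-2 - 3\right) \left(-31\right) = 4 - \left(-5\right) \left(-31\right) = 4 - 155 = -151$)
$F{\left(d \right)} = \left(93 + d\right) \left(194 + d\right)$ ($F{\left(d \right)} = \left(194 + d\right) \left(\left(166 + d\right) - 73\right) = \left(194 + d\right) \left(93 + d\right) = \left(93 + d\right) \left(194 + d\right)$)
$F{\left(X \right)} \left(-11\right) = \left(18042 + \left(-151\right)^{2} + 287 \left(-151\right)\right) \left(-11\right) = \left(18042 + 22801 - 43337\right) \left(-11\right) = \left(-2494\right) \left(-11\right) = 27434$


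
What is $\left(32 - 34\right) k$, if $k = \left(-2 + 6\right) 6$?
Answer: $-48$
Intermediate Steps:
$k = 24$ ($k = 4 \cdot 6 = 24$)
$\left(32 - 34\right) k = \left(32 - 34\right) 24 = \left(-2\right) 24 = -48$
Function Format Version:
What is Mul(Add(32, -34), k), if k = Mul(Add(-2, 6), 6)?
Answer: -48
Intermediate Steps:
k = 24 (k = Mul(4, 6) = 24)
Mul(Add(32, -34), k) = Mul(Add(32, -34), 24) = Mul(-2, 24) = -48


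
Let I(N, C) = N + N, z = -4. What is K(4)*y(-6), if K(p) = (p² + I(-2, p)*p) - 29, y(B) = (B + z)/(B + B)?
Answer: -145/6 ≈ -24.167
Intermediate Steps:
y(B) = (-4 + B)/(2*B) (y(B) = (B - 4)/(B + B) = (-4 + B)/((2*B)) = (-4 + B)*(1/(2*B)) = (-4 + B)/(2*B))
I(N, C) = 2*N
K(p) = -29 + p² - 4*p (K(p) = (p² + (2*(-2))*p) - 29 = (p² - 4*p) - 29 = -29 + p² - 4*p)
K(4)*y(-6) = (-29 + 4² - 4*4)*((½)*(-4 - 6)/(-6)) = (-29 + 16 - 16)*((½)*(-⅙)*(-10)) = -29*⅚ = -145/6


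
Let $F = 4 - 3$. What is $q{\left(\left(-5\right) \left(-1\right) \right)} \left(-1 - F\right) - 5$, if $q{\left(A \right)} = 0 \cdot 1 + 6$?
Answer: $-17$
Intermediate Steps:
$F = 1$ ($F = 4 - 3 = 1$)
$q{\left(A \right)} = 6$ ($q{\left(A \right)} = 0 + 6 = 6$)
$q{\left(\left(-5\right) \left(-1\right) \right)} \left(-1 - F\right) - 5 = 6 \left(-1 - 1\right) - 5 = 6 \left(-2\right) - 5 = -12 - 5 = -17$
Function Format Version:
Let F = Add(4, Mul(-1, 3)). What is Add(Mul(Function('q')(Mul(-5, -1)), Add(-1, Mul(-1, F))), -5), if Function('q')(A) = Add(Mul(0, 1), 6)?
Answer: -17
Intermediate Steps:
F = 1 (F = Add(4, -3) = 1)
Function('q')(A) = 6 (Function('q')(A) = Add(0, 6) = 6)
Add(Mul(Function('q')(Mul(-5, -1)), Add(-1, Mul(-1, F))), -5) = Add(Mul(6, Add(-1, Mul(-1, 1))), -5) = Add(Mul(6, Add(-1, -1)), -5) = Add(Mul(6, -2), -5) = Add(-12, -5) = -17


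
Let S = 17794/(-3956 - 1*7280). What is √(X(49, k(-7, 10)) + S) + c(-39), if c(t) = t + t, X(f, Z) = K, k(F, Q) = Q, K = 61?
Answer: -78 + 9*√8242/106 ≈ -70.292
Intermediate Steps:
X(f, Z) = 61
S = -8897/5618 (S = 17794/(-3956 - 7280) = 17794/(-11236) = 17794*(-1/11236) = -8897/5618 ≈ -1.5837)
c(t) = 2*t
√(X(49, k(-7, 10)) + S) + c(-39) = √(61 - 8897/5618) + 2*(-39) = √(333801/5618) - 78 = 9*√8242/106 - 78 = -78 + 9*√8242/106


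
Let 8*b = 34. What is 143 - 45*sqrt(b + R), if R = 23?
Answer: 143 - 45*sqrt(109)/2 ≈ -91.907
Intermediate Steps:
b = 17/4 (b = (1/8)*34 = 17/4 ≈ 4.2500)
143 - 45*sqrt(b + R) = 143 - 45*sqrt(17/4 + 23) = 143 - 45*sqrt(109)/2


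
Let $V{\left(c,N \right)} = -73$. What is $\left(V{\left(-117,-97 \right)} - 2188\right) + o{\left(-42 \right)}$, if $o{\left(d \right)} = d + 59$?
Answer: $-2244$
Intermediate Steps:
$o{\left(d \right)} = 59 + d$
$\left(V{\left(-117,-97 \right)} - 2188\right) + o{\left(-42 \right)} = \left(-73 - 2188\right) + \left(59 - 42\right) = -2261 + 17 = -2244$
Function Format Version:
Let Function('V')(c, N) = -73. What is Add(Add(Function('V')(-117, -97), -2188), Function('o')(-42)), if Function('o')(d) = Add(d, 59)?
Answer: -2244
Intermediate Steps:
Function('o')(d) = Add(59, d)
Add(Add(Function('V')(-117, -97), -2188), Function('o')(-42)) = Add(Add(-73, -2188), Add(59, -42)) = Add(-2261, 17) = -2244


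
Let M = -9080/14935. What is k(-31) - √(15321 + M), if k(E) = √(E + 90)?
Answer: √59 - √136691126857/2987 ≈ -116.09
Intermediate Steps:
M = -1816/2987 (M = -9080*1/14935 = -1816/2987 ≈ -0.60797)
k(E) = √(90 + E)
k(-31) - √(15321 + M) = √(90 - 31) - √(15321 - 1816/2987) = √59 - √(45762011/2987) = √59 - √136691126857/2987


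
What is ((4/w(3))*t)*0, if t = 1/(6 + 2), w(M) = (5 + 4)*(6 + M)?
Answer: 0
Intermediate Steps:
w(M) = 54 + 9*M (w(M) = 9*(6 + M) = 54 + 9*M)
t = ⅛ (t = 1/8 = ⅛ ≈ 0.12500)
((4/w(3))*t)*0 = ((4/(54 + 9*3))*(⅛))*0 = ((4/(54 + 27))*(⅛))*0 = ((4/81)*(⅛))*0 = (1/162)*0 = 0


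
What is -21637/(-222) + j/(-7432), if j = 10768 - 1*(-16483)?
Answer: 77378231/824952 ≈ 93.797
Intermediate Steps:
j = 27251 (j = 10768 + 16483 = 27251)
-21637/(-222) + j/(-7432) = -21637/(-222) + 27251/(-7432) = -21637*(-1/222) + 27251*(-1/7432) = 21637/222 - 27251/7432 = 77378231/824952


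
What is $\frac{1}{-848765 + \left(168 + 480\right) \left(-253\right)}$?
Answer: $- \frac{1}{1012709} \approx -9.8745 \cdot 10^{-7}$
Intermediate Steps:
$\frac{1}{-848765 + \left(168 + 480\right) \left(-253\right)} = \frac{1}{-848765 + 648 \left(-253\right)} = \frac{1}{-848765 - 163944} = \frac{1}{-1012709} = - \frac{1}{1012709}$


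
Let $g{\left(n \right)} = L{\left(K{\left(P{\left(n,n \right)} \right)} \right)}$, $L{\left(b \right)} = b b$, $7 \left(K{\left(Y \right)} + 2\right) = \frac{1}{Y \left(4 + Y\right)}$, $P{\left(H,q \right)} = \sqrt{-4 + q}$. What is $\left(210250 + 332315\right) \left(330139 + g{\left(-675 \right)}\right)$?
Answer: $\frac{2170260 \left(21968375534 \sqrt{679} + 1820629124813 i\right)}{33271 \left(8 \sqrt{679} + 663 i\right)} \approx 1.7912 \cdot 10^{11} + 64.0 i$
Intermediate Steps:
$K{\left(Y \right)} = -2 + \frac{1}{7 Y \left(4 + Y\right)}$
$L{\left(b \right)} = b^{2}$
$g{\left(n \right)} = \frac{\left(57 - 56 \sqrt{-4 + n} - 14 n\right)^{2}}{49 \left(-4 + n\right) \left(4 + \sqrt{-4 + n}\right)^{2}}$ ($g{\left(n \right)} = \left(\frac{1 - 56 \sqrt{-4 + n} - 14 \left(\sqrt{-4 + n}\right)^{2}}{7 \sqrt{-4 + n} \left(4 + \sqrt{-4 + n}\right)}\right)^{2} = \left(\frac{1 - 56 \sqrt{-4 + n} - 14 \left(-4 + n\right)}{7 \sqrt{-4 + n} \left(4 + \sqrt{-4 + n}\right)}\right)^{2} = \left(\frac{1 - 56 \sqrt{-4 + n} - \left(-56 + 14 n\right)}{7 \sqrt{-4 + n} \left(4 + \sqrt{-4 + n}\right)}\right)^{2} = \left(\frac{57 - 56 \sqrt{-4 + n} - 14 n}{7 \sqrt{-4 + n} \left(4 + \sqrt{-4 + n}\right)}\right)^{2} = \frac{\left(57 - 56 \sqrt{-4 + n} - 14 n\right)^{2}}{49 \left(-4 + n\right) \left(4 + \sqrt{-4 + n}\right)^{2}}$)
$\left(210250 + 332315\right) \left(330139 + g{\left(-675 \right)}\right) = \left(210250 + 332315\right) \left(330139 + \frac{\left(-57 + 14 \left(-675\right) + 56 \sqrt{-4 - 675}\right)^{2}}{49 \left(-4 - 675\right) \left(4 + \sqrt{-4 - 675}\right)^{2}}\right) = 542565 \left(330139 + \frac{\left(-57 - 9450 + 56 \sqrt{-679}\right)^{2}}{49 \left(-679\right) \left(4 + \sqrt{-679}\right)^{2}}\right) = 542565 \left(330139 + \frac{1}{49} \left(- \frac{1}{679}\right) \frac{1}{\left(4 + i \sqrt{679}\right)^{2}} \left(-57 - 9450 + 56 i \sqrt{679}\right)^{2}\right) = 542565 \left(330139 + \frac{1}{49} \left(- \frac{1}{679}\right) \frac{1}{\left(4 + i \sqrt{679}\right)^{2}} \left(-9507 + 56 i \sqrt{679}\right)^{2}\right) = 542565 \left(330139 - \frac{\left(-9507 + 56 i \sqrt{679}\right)^{2}}{33271 \left(4 + i \sqrt{679}\right)^{2}}\right) = 179121866535 - \frac{542565 \left(-9507 + 56 i \sqrt{679}\right)^{2}}{33271 \left(4 + i \sqrt{679}\right)^{2}}$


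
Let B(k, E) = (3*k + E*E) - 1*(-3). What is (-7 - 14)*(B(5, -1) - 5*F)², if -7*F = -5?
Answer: -34992/7 ≈ -4998.9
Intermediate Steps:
F = 5/7 (F = -⅐*(-5) = 5/7 ≈ 0.71429)
B(k, E) = 3 + E² + 3*k (B(k, E) = (3*k + E²) + 3 = (E² + 3*k) + 3 = 3 + E² + 3*k)
(-7 - 14)*(B(5, -1) - 5*F)² = (-7 - 14)*((3 + (-1)² + 3*5) - 5*5/7)² = -21*((3 + 1 + 15) - 25/7)² = -21*(19 - 25/7)² = -21*(108/7)² = -21*11664/49 = -34992/7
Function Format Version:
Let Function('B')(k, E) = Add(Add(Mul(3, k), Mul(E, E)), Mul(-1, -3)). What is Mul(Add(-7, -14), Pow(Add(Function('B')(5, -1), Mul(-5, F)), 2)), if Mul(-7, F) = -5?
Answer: Rational(-34992, 7) ≈ -4998.9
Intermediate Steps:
F = Rational(5, 7) (F = Mul(Rational(-1, 7), -5) = Rational(5, 7) ≈ 0.71429)
Function('B')(k, E) = Add(3, Pow(E, 2), Mul(3, k)) (Function('B')(k, E) = Add(Add(Mul(3, k), Pow(E, 2)), 3) = Add(Add(Pow(E, 2), Mul(3, k)), 3) = Add(3, Pow(E, 2), Mul(3, k)))
Mul(Add(-7, -14), Pow(Add(Function('B')(5, -1), Mul(-5, F)), 2)) = Mul(Add(-7, -14), Pow(Add(Add(3, Pow(-1, 2), Mul(3, 5)), Mul(-5, Rational(5, 7))), 2)) = Mul(-21, Pow(Add(Add(3, 1, 15), Rational(-25, 7)), 2)) = Mul(-21, Pow(Add(19, Rational(-25, 7)), 2)) = Mul(-21, Pow(Rational(108, 7), 2)) = Mul(-21, Rational(11664, 49)) = Rational(-34992, 7)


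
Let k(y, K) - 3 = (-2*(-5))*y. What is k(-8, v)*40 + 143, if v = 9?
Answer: -2937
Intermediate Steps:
k(y, K) = 3 + 10*y (k(y, K) = 3 + (-2*(-5))*y = 3 + 10*y)
k(-8, v)*40 + 143 = (3 + 10*(-8))*40 + 143 = (3 - 80)*40 + 143 = -77*40 + 143 = -3080 + 143 = -2937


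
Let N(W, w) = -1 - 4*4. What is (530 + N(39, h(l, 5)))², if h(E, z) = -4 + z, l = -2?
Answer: 263169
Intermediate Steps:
N(W, w) = -17 (N(W, w) = -1 - 16 = -17)
(530 + N(39, h(l, 5)))² = (530 - 17)² = 513² = 263169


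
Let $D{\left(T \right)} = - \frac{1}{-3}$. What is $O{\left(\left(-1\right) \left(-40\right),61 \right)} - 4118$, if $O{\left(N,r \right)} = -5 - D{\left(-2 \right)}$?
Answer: $- \frac{12370}{3} \approx -4123.3$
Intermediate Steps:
$D{\left(T \right)} = \frac{1}{3}$ ($D{\left(T \right)} = \left(-1\right) \left(- \frac{1}{3}\right) = \frac{1}{3}$)
$O{\left(N,r \right)} = - \frac{16}{3}$ ($O{\left(N,r \right)} = -5 - \frac{1}{3} = - \frac{16}{3}$)
$O{\left(\left(-1\right) \left(-40\right),61 \right)} - 4118 = - \frac{16}{3} - 4118 = - \frac{12370}{3}$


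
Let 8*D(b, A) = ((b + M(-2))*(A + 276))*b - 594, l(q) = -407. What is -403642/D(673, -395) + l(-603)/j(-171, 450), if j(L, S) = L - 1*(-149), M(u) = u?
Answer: 1994800199/107477942 ≈ 18.560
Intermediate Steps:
j(L, S) = 149 + L (j(L, S) = L + 149 = 149 + L)
D(b, A) = -297/4 + b*(-2 + b)*(276 + A)/8 (D(b, A) = (((b - 2)*(A + 276))*b - 594)/8 = (((-2 + b)*(276 + A))*b - 594)/8 = (b*(-2 + b)*(276 + A) - 594)/8 = (-594 + b*(-2 + b)*(276 + A))/8 = -297/4 + b*(-2 + b)*(276 + A)/8)
-403642/D(673, -395) + l(-603)/j(-171, 450) = -403642/(-297/4 - 69*673 + (69/2)*673**2 - 1/4*(-395)*673 + (1/8)*(-395)*673**2) - 407/(149 - 171) = -403642/(-297/4 - 46437 + (69/2)*452929 + 265835/4 + (1/8)*(-395)*452929) - 407/(-22) = -403642/(-297/4 - 46437 + 31252101/2 + 265835/4 - 178906955/8) - 407*(-1/22) = -403642/(-53738971/8) + 37/2 = -403642*(-8/53738971) + 37/2 = 3229136/53738971 + 37/2 = 1994800199/107477942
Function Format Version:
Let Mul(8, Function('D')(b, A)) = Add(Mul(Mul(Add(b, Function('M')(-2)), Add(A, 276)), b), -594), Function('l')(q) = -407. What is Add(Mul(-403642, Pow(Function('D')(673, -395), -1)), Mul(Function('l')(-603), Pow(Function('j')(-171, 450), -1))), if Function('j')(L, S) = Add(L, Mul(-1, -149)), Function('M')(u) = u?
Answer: Rational(1994800199, 107477942) ≈ 18.560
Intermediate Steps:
Function('j')(L, S) = Add(149, L) (Function('j')(L, S) = Add(L, 149) = Add(149, L))
Function('D')(b, A) = Add(Rational(-297, 4), Mul(Rational(1, 8), b, Add(-2, b), Add(276, A))) (Function('D')(b, A) = Mul(Rational(1, 8), Add(Mul(Mul(Add(b, -2), Add(A, 276)), b), -594)) = Mul(Rational(1, 8), Add(Mul(Mul(Add(-2, b), Add(276, A)), b), -594)) = Mul(Rational(1, 8), Add(Mul(b, Add(-2, b), Add(276, A)), -594)) = Mul(Rational(1, 8), Add(-594, Mul(b, Add(-2, b), Add(276, A)))) = Add(Rational(-297, 4), Mul(Rational(1, 8), b, Add(-2, b), Add(276, A))))
Add(Mul(-403642, Pow(Function('D')(673, -395), -1)), Mul(Function('l')(-603), Pow(Function('j')(-171, 450), -1))) = Add(Mul(-403642, Pow(Add(Rational(-297, 4), Mul(-69, 673), Mul(Rational(69, 2), Pow(673, 2)), Mul(Rational(-1, 4), -395, 673), Mul(Rational(1, 8), -395, Pow(673, 2))), -1)), Mul(-407, Pow(Add(149, -171), -1))) = Add(Mul(-403642, Pow(Add(Rational(-297, 4), -46437, Mul(Rational(69, 2), 452929), Rational(265835, 4), Mul(Rational(1, 8), -395, 452929)), -1)), Mul(-407, Pow(-22, -1))) = Add(Mul(-403642, Pow(Add(Rational(-297, 4), -46437, Rational(31252101, 2), Rational(265835, 4), Rational(-178906955, 8)), -1)), Mul(-407, Rational(-1, 22))) = Add(Mul(-403642, Pow(Rational(-53738971, 8), -1)), Rational(37, 2)) = Add(Mul(-403642, Rational(-8, 53738971)), Rational(37, 2)) = Add(Rational(3229136, 53738971), Rational(37, 2)) = Rational(1994800199, 107477942)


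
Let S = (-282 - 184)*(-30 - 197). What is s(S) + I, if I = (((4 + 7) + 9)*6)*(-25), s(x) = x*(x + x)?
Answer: 22379660048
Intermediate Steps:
S = 105782 (S = -466*(-227) = 105782)
s(x) = 2*x² (s(x) = x*(2*x) = 2*x²)
I = -3000 (I = ((11 + 9)*6)*(-25) = (20*6)*(-25) = 120*(-25) = -3000)
s(S) + I = 2*105782² - 3000 = 2*11189831524 - 3000 = 22379663048 - 3000 = 22379660048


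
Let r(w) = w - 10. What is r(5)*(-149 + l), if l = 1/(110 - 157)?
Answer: 35020/47 ≈ 745.11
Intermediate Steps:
r(w) = -10 + w
l = -1/47 (l = 1/(-47) = -1/47 ≈ -0.021277)
r(5)*(-149 + l) = (-10 + 5)*(-149 - 1/47) = -5*(-7004/47) = 35020/47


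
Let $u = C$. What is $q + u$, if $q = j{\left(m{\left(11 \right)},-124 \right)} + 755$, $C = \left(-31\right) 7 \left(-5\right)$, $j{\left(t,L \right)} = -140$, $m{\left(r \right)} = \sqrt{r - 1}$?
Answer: $1700$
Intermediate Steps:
$m{\left(r \right)} = \sqrt{-1 + r}$
$C = 1085$ ($C = \left(-217\right) \left(-5\right) = 1085$)
$u = 1085$
$q = 615$ ($q = -140 + 755 = 615$)
$q + u = 615 + 1085 = 1700$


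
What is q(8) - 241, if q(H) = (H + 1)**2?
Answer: -160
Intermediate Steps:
q(H) = (1 + H)**2
q(8) - 241 = (1 + 8)**2 - 241 = 9**2 - 241 = 81 - 241 = -160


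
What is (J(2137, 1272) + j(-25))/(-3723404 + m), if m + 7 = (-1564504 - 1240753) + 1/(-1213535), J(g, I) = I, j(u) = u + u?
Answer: -1482939770/7922767121381 ≈ -0.00018717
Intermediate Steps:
j(u) = 2*u
m = -3404286048241/1213535 (m = -7 + ((-1564504 - 1240753) + 1/(-1213535)) = -7 + (-2805257 - 1/1213535) = -7 - 3404277553496/1213535 = -3404286048241/1213535 ≈ -2.8053e+6)
(J(2137, 1272) + j(-25))/(-3723404 + m) = (1272 + 2*(-25))/(-3723404 - 3404286048241/1213535) = (1272 - 50)/(-7922767121381/1213535) = 1222*(-1213535/7922767121381) = -1482939770/7922767121381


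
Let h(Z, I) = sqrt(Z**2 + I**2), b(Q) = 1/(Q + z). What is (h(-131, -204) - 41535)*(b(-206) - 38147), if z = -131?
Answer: 533954853900/337 - 12855540*sqrt(58777)/337 ≈ 1.5752e+9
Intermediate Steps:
b(Q) = 1/(-131 + Q) (b(Q) = 1/(Q - 131) = 1/(-131 + Q))
h(Z, I) = sqrt(I**2 + Z**2)
(h(-131, -204) - 41535)*(b(-206) - 38147) = (sqrt((-204)**2 + (-131)**2) - 41535)*(1/(-131 - 206) - 38147) = (sqrt(41616 + 17161) - 41535)*(1/(-337) - 38147) = (sqrt(58777) - 41535)*(-1/337 - 38147) = (-41535 + sqrt(58777))*(-12855540/337) = 533954853900/337 - 12855540*sqrt(58777)/337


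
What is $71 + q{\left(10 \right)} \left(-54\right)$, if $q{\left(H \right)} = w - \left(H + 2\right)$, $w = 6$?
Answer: $395$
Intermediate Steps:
$q{\left(H \right)} = 4 - H$ ($q{\left(H \right)} = 6 - \left(H + 2\right) = 6 - \left(2 + H\right) = 4 - H$)
$71 + q{\left(10 \right)} \left(-54\right) = 71 + \left(4 - 10\right) \left(-54\right) = 71 - -324 = 71 + 324 = 395$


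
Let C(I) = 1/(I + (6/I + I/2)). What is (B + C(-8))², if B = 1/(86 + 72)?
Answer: 337561/64931364 ≈ 0.0051987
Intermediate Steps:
B = 1/158 ≈ 0.0063291
C(I) = 1/(6/I + 3*I/2) (C(I) = 1/(I + (6/I + I*(½))) = 1/(I + (6/I + I/2)) = 1/(I + (I/2 + 6/I)) = 1/(6/I + 3*I/2))
(B + C(-8))² = (1/158 + (⅔)*(-8)/(4 + (-8)²))² = (1/158 + (⅔)*(-8)/(4 + 64))² = (1/158 + (⅔)*(-8)/68)² = (1/158 + (⅔)*(-8)*(1/68))² = (1/158 - 4/51)² = (-581/8058)² = 337561/64931364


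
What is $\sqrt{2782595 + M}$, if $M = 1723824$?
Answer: $\sqrt{4506419} \approx 2122.8$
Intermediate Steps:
$\sqrt{2782595 + M} = \sqrt{2782595 + 1723824} = \sqrt{4506419}$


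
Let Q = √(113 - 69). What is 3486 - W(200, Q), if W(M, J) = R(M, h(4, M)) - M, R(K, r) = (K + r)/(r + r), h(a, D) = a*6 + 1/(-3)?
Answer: 522741/142 ≈ 3681.3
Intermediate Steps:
h(a, D) = -⅓ + 6*a (h(a, D) = 6*a - ⅓ = -⅓ + 6*a)
Q = 2*√11 (Q = √44 = 2*√11 ≈ 6.6332)
R(K, r) = (K + r)/(2*r) (R(K, r) = (K + r)/((2*r)) = (K + r)*(1/(2*r)) = (K + r)/(2*r))
W(M, J) = ½ - 139*M/142 (W(M, J) = (M + (-⅓ + 6*4))/(2*(-⅓ + 6*4)) - M = (M + (-⅓ + 24))/(2*(-⅓ + 24)) - M = (M + 71/3)/(2*(71/3)) - M = (½)*(3/71)*(71/3 + M) - M = (½ + 3*M/142) - M = ½ - 139*M/142)
3486 - W(200, Q) = 3486 - (½ - 139/142*200) = 3486 - (½ - 13900/71) = 3486 - 1*(-27729/142) = 3486 + 27729/142 = 522741/142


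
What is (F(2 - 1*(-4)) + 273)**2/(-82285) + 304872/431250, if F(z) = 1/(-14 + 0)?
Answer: -45977824911/231837987500 ≈ -0.19832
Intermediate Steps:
F(z) = -1/14 (F(z) = 1/(-14) = -1/14)
(F(2 - 1*(-4)) + 273)**2/(-82285) + 304872/431250 = (-1/14 + 273)**2/(-82285) + 304872/431250 = (3821/14)**2*(-1/82285) + 304872*(1/431250) = (14600041/196)*(-1/82285) + 50812/71875 = -14600041/16127860 + 50812/71875 = -45977824911/231837987500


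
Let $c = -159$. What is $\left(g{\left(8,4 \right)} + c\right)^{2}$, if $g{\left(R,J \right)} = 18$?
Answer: $19881$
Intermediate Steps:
$\left(g{\left(8,4 \right)} + c\right)^{2} = \left(18 - 159\right)^{2} = \left(-141\right)^{2} = 19881$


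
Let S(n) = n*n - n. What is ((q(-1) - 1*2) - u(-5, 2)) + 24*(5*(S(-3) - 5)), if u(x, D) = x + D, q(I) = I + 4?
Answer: 844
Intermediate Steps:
q(I) = 4 + I
S(n) = n**2 - n
u(x, D) = D + x
((q(-1) - 1*2) - u(-5, 2)) + 24*(5*(S(-3) - 5)) = (((4 - 1) - 1*2) - (2 - 5)) + 24*(5*(-3*(-1 - 3) - 5)) = ((3 - 2) - 1*(-3)) + 24*(5*(-3*(-4) - 5)) = (1 + 3) + 24*(5*(12 - 5)) = 4 + 24*(5*7) = 4 + 24*35 = 4 + 840 = 844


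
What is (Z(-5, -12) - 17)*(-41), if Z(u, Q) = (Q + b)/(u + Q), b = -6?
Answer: 11111/17 ≈ 653.59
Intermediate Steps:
Z(u, Q) = (-6 + Q)/(Q + u) (Z(u, Q) = (Q - 6)/(u + Q) = (-6 + Q)/(Q + u))
(Z(-5, -12) - 17)*(-41) = ((-6 - 12)/(-12 - 5) - 17)*(-41) = (-18/(-17) - 17)*(-41) = (-1/17*(-18) - 17)*(-41) = (18/17 - 17)*(-41) = -271/17*(-41) = 11111/17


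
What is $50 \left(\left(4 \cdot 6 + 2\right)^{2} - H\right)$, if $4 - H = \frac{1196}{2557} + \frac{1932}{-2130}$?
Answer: $\frac{6095991460}{181547} \approx 33578.0$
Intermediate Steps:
$H = \frac{4029714}{907735}$ ($H = 4 - \left(\frac{1196}{2557} + \frac{1932}{-2130}\right) = 4 - \left(1196 \cdot \frac{1}{2557} + 1932 \left(- \frac{1}{2130}\right)\right) = 4 - \left(\frac{1196}{2557} - \frac{322}{355}\right) = 4 - - \frac{398774}{907735} = 4 + \frac{398774}{907735} = \frac{4029714}{907735} \approx 4.4393$)
$50 \left(\left(4 \cdot 6 + 2\right)^{2} - H\right) = 50 \left(\left(4 \cdot 6 + 2\right)^{2} - \frac{4029714}{907735}\right) = 50 \left(\left(24 + 2\right)^{2} - \frac{4029714}{907735}\right) = 50 \left(26^{2} - \frac{4029714}{907735}\right) = 50 \left(676 - \frac{4029714}{907735}\right) = 50 \cdot \frac{609599146}{907735} = \frac{6095991460}{181547}$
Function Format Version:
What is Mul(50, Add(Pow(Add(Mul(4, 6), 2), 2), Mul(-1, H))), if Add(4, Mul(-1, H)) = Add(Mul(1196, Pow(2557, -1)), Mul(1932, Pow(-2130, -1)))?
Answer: Rational(6095991460, 181547) ≈ 33578.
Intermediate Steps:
H = Rational(4029714, 907735) (H = Add(4, Mul(-1, Add(Mul(1196, Pow(2557, -1)), Mul(1932, Pow(-2130, -1))))) = Add(4, Mul(-1, Add(Mul(1196, Rational(1, 2557)), Mul(1932, Rational(-1, 2130))))) = Add(4, Mul(-1, Add(Rational(1196, 2557), Rational(-322, 355)))) = Add(4, Mul(-1, Rational(-398774, 907735))) = Add(4, Rational(398774, 907735)) = Rational(4029714, 907735) ≈ 4.4393)
Mul(50, Add(Pow(Add(Mul(4, 6), 2), 2), Mul(-1, H))) = Mul(50, Add(Pow(Add(Mul(4, 6), 2), 2), Mul(-1, Rational(4029714, 907735)))) = Mul(50, Add(Pow(Add(24, 2), 2), Rational(-4029714, 907735))) = Mul(50, Add(Pow(26, 2), Rational(-4029714, 907735))) = Mul(50, Add(676, Rational(-4029714, 907735))) = Mul(50, Rational(609599146, 907735)) = Rational(6095991460, 181547)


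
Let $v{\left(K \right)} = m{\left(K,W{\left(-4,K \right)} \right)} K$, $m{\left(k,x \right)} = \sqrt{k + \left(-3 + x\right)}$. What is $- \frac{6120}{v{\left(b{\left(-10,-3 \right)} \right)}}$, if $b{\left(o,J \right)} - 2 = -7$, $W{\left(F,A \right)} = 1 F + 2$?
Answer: $- \frac{612 i \sqrt{10}}{5} \approx - 387.06 i$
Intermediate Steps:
$W{\left(F,A \right)} = 2 + F$ ($W{\left(F,A \right)} = F + 2 = 2 + F$)
$b{\left(o,J \right)} = -5$ ($b{\left(o,J \right)} = 2 - 7 = -5$)
$m{\left(k,x \right)} = \sqrt{-3 + k + x}$
$v{\left(K \right)} = K \sqrt{-5 + K}$ ($v{\left(K \right)} = \sqrt{-3 + K + \left(2 - 4\right)} K = \sqrt{-3 + K - 2} K = \sqrt{-5 + K} K = K \sqrt{-5 + K}$)
$- \frac{6120}{v{\left(b{\left(-10,-3 \right)} \right)}} = - \frac{6120}{\left(-5\right) \sqrt{-5 - 5}} = - \frac{6120}{\left(-5\right) \sqrt{-10}} = - \frac{6120}{\left(-5\right) i \sqrt{10}} = - 6120 \frac{i \sqrt{10}}{50} = - \frac{612 i \sqrt{10}}{5}$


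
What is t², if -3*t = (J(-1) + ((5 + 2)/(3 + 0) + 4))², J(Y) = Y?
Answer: 65536/729 ≈ 89.898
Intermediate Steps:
t = -256/27 (t = -(-1 + ((5 + 2)/(3 + 0) + 4))²/3 = -(-1 + (7/3 + 4))²/3 = -(-1 + 19/3)²/3 = -(16/3)²/3 = -⅓*256/9 = -256/27 ≈ -9.4815)
t² = (-256/27)² = 65536/729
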